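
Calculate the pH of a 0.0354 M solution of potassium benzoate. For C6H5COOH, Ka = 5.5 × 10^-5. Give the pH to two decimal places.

C6H5COO- is the conjugate base of the weak acid C6H5COOH.
Kb = Kw/Ka = 1.0×10^-14 / 5.5 × 10^-5 = 1.82 × 10^-10
Let x = [OH-] at equilibrium. Kb = x²/(0.0354 − x).
Neglecting x in the denominator: x = √(1.82 × 10^-10 × 0.0354) = 2.54 × 10^-6 M
(x/C₀ = 0.0072% < 5%, so the approximation holds.)
pOH = 5.60, so pH = 14.00 − pOH = 8.40

pH = 8.40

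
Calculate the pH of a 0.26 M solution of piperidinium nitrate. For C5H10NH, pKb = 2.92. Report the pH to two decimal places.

pH = 5.83

C5H10NH2+ is the conjugate acid of the weak base C5H10NH.
Kb = 10^(−2.92) = 1.20 × 10^-3
Ka = Kw/Kb = 1.0×10^-14 / 1.20 × 10^-3 = 8.33 × 10^-12
Ka = x²/(0.26 − x) = 8.33 × 10^-12
Neglecting x in the denominator: x = √(8.33 × 10^-12 × 0.26) = 1.47 × 10^-6 M
(x/C₀ = 0.00057% < 5%, so the approximation holds.)
pH = −log[H+] = −log(1.47 × 10^-6) = 5.83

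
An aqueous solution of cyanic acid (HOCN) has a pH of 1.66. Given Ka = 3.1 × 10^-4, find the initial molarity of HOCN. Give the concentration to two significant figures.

[H+] = 10^(-1.66) = 2.19 × 10^-2 M = x
Ka = x²/(C₀ − x) ⇒ C₀ = x + x²/Ka
C₀ = 2.19 × 10^-2 + (2.19 × 10^-2)²/(3.1 × 10^-4) = 1.57 M

C₀ = 1.6 M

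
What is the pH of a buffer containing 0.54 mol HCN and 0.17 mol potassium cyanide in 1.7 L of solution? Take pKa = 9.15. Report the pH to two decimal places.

pH = 8.65

Henderson–Hasselbalch: pH = pKa + log([CN-]/[HCN]) = 9.15 + log(0.17/0.54)
pH = 9.15 + (-0.502) = 8.65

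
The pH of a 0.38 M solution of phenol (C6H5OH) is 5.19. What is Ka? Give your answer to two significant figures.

Ka = 1.1 × 10^-10

[H+] = 10^(-5.19) = 6.46 × 10^-6 M
At equilibrium [HA] = 0.38 − 6.46 × 10^-6 = 3.80 × 10^-1 M
Ka = [H+][A-]/[HA] = (6.46 × 10^-6)² / 3.80 × 10^-1 = 1.1 × 10^-10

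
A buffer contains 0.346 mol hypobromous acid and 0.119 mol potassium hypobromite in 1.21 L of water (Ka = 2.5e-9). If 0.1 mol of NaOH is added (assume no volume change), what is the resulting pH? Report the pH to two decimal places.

After neutralization: n(HOBr) = 0.246 mol, n(OBr-) = 0.219 mol.
pKa = −log(2.5 × 10^-9) = 8.602
pH = pKa + log([A⁻]/[HA]) = 8.602 + log(0.219/0.246) = 8.602 -0.050

pH = 8.55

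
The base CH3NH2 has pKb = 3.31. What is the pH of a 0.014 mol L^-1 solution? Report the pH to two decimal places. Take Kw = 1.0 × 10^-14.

pH = 11.38

CH3NH2 + H2O ⇌ CH3NH3+ + OH-
Kb = 10^(−3.31) = 4.90 × 10^-4
From the ICE table, Kb = [OH-]²/(0.014 − [OH-]) = 4.90 × 10^-4.
[OH-] is not negligible relative to C₀; solve [OH-]² + 0.00049·[OH-] − 6.86e-06 = 0.
[OH-] = [−0.00049 + √(0.00049² + 2.74e-05)]/2 = 2.39 × 10^-3 M
pOH = −log(2.39 × 10^-3) = 2.62; pH = 14.00 − 2.62 = 11.38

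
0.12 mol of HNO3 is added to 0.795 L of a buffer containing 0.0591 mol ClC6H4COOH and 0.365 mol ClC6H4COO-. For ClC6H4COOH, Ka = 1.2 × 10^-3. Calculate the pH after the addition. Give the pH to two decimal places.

pH = 3.06

Added H+ converts ClC6H4COO- to ClC6H4COOH: ClC6H4COOH → 0.179 mol, ClC6H4COO- → 0.245 mol.
pKa = −log(1.2 × 10^-3) = 2.921
pH = pKa + log(n_ClC6H4COO-/n_ClC6H4COOH) = 2.921 + log(0.245/0.179) = 2.921 + (+0.136)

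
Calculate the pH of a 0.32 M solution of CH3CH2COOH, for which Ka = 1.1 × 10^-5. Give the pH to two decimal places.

CH3CH2COOH ⇌ CH3CH2COO- + H+
From the ICE table, Ka = x²/(0.32 − x) = 1.1 × 10^-5.
Assume x ≪ 0.32: x ≈ √(1.1 × 10^-5 × 0.32) = 1.88 × 10^-3 M
Check: 0.59% ionized — well under 5%, approximation valid.
pH = −log(1.88 × 10^-3) = 2.73

pH = 2.73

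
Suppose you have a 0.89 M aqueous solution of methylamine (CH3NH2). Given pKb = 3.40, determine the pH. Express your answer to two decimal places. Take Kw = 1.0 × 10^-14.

CH3NH2 + H2O ⇌ CH3NH3+ + OH-
Kb = 10^(−3.40) = 3.98 × 10^-4
From the ICE table, Kb = [OH-]²/(0.89 − [OH-]) = 3.98 × 10^-4.
Since Kb ≪ C₀, [OH-] ≈ √(Kb·C₀) = 1.88 × 10^-2 M.
Check: 2.1% ionized — well under 5%, approximation valid.
pOH = 1.73, so pH = 14.00 − pOH = 12.27

pH = 12.27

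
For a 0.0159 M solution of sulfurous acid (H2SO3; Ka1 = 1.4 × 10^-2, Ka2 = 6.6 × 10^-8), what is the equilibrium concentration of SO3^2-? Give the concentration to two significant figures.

6.6 × 10^-8 M

First ionization gives [H+] ≈ [HSO3-] = 9.48 × 10^-3 M.
Second step: Ka2 = [H+][SO3^2-]/[HSO3-] ≈ [SO3^2-] (since [H+] ≈ [HSO3-]).
So [SO3^2-] ≈ Ka2.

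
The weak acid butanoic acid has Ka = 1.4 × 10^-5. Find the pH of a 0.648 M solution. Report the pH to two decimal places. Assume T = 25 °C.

CH3(CH2)2COOH ⇌ CH3(CH2)2COO- + H+
From the ICE table, Ka = [H+]²/(0.648 − [H+]) = 1.4 × 10^-5.
Assume [H+] ≪ 0.648: [H+] ≈ √(1.4 × 10^-5 × 0.648) = 3.01 × 10^-3 M
([H+]/C₀ = 0.46% < 5%, so the approximation holds.)
pH = −log[H+] = −log(3.01 × 10^-3) = 2.52

pH = 2.52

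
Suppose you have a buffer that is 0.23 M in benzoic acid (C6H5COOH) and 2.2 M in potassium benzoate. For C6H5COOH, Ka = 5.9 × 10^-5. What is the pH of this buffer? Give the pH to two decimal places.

pH = 5.21

pKa = −log(5.9 × 10^-5) = 4.229
pH = pKa + log([A⁻]/[HA]) = 4.229 + log(2.2/0.23)
pH = 4.229 + (+0.981) = 5.21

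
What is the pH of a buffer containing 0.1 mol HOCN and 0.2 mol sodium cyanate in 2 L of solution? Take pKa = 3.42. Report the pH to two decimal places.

pH = 3.72

pH = pKa + log([A⁻]/[HA]) = 3.42 + log(0.2/0.1)
pH = 3.42 + (+0.301) = 3.72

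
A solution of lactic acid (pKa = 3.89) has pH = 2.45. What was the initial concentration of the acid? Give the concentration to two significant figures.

[H+] = 10^(-2.45) = 3.55 × 10^-3 M = x
Ka = 10^(−3.89) = 1.29 × 10^-4
Ka = x²/(C₀ − x) ⇒ C₀ = x + x²/Ka
C₀ = 3.55 × 10^-3 + (3.55 × 10^-3)²/(1.29 × 10^-4) = 1.01 × 10^-1 M

C₀ = 1.0 × 10^-1 M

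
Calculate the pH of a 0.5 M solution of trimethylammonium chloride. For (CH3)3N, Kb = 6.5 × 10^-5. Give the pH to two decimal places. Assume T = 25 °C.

(CH3)3NH+ is the conjugate acid of the weak base (CH3)3N.
Ka = Kw/Kb = 1.0×10^-14 / 6.5 × 10^-5 = 1.54 × 10^-10
From the ICE table, Ka = x²/(0.5 − x) = 1.54 × 10^-10.
Neglecting x in the denominator: x = √(1.54 × 10^-10 × 0.5) = 8.77 × 10^-6 M
Check: 0.0018% ionized — well under 5%, approximation valid.
pH = −log(8.77 × 10^-6) = 5.06

pH = 5.06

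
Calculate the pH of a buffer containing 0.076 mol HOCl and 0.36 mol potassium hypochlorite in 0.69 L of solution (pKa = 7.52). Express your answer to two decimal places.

pH = 8.20

Using pH = pKa + log([base]/[acid]) with [base]/[acid] = 0.36/0.076:
pH = 7.52 + (+0.675) = 8.20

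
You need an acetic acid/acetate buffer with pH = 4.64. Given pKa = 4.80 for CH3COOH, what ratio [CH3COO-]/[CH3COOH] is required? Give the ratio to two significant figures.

ratio = 0.69

pH = pKa + log(r) ⇒ log(r) = 4.64 − 4.80 = -0.16
r = [CH3COO-]/[CH3COOH] = 10^(-0.16) = 0.692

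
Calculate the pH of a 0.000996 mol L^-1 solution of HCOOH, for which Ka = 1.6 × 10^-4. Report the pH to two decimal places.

pH = 3.49

HCOOH ⇌ HCOO- + H+
From the ICE table, Ka = [H+]²/(0.000996 − [H+]) = 1.6 × 10^-4.
Here C₀/Ka ≈ 6.22, so the small-[H+] approximation fails. Use the quadratic:
[H+] = [−0.00016 + √(0.00016² + 6.37e-07)]/2 = 3.27 × 10^-4 M
pH = −log(3.27 × 10^-4) = 3.49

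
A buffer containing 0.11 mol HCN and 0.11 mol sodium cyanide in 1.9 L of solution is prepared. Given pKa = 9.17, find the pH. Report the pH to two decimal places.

pH = 9.17

Using pH = pKa + log([base]/[acid]) with [base]/[acid] = 0.11/0.11:
pH = 9.17 + (+0.000) = 9.17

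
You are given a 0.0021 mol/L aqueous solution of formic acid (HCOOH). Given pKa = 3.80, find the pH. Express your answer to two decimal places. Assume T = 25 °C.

pH = 3.30

HCOOH ⇌ HCOO- + H+
Ka = 10^(−3.80) = 1.58 × 10^-4
Ka = x²/(0.0021 − x) = 1.58 × 10^-4
Here C₀/Ka ≈ 13.3, so the small-x approximation fails. Use the quadratic:
x = [−0.000158 + √(0.000158² + 1.33e-06)]/2 = 5.02 × 10^-4 M
pH = −log(5.02 × 10^-4) = 3.30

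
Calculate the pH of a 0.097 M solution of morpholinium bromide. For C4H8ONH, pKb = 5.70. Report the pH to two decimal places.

C4H8ONH2+ is the conjugate acid of the weak base C4H8ONH.
Kb = 10^(−5.70) = 2.00 × 10^-6
Ka = Kw/Kb = 1.0×10^-14 / 2.00 × 10^-6 = 5.00 × 10^-9
Let x = [H+] at equilibrium. Ka = x²/(0.097 − x).
Neglecting x in the denominator: x = √(5.00 × 10^-9 × 0.097) = 2.20 × 10^-5 M
pH = −log(2.20 × 10^-5) = 4.66

pH = 4.66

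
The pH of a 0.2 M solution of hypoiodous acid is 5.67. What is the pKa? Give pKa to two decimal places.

pKa = 10.64

[H+] = 10^(-5.67) = 2.14 × 10^-6 M
At equilibrium [HA] = 0.2 − 2.14 × 10^-6 = 2.00 × 10^-1 M
Ka = [H+][A-]/[HA] = (2.14 × 10^-6)² / 2.00 × 10^-1 = 2.29 × 10^-11
pKa = -log(2.29 × 10^-11) = 10.64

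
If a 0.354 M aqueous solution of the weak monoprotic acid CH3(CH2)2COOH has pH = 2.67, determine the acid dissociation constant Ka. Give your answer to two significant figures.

Ka = 1.3 × 10^-5

[H+] = 10^(-2.67) = 2.14 × 10^-3 M
At equilibrium [HA] = 0.354 − 2.14 × 10^-3 = 3.52 × 10^-1 M
Ka = [H+][A-]/[HA] = (2.14 × 10^-3)² / 3.52 × 10^-1 = 1.3 × 10^-5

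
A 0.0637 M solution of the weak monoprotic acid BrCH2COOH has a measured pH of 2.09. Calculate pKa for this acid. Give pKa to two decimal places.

pKa = 2.92

[H+] = 10^(-2.09) = 8.13 × 10^-3 M
At equilibrium [HA] = 0.0637 − 8.13 × 10^-3 = 5.56 × 10^-2 M
Ka = [H+][A-]/[HA] = (8.13 × 10^-3)² / 5.56 × 10^-2 = 1.19 × 10^-3
pKa = -log(1.19 × 10^-3) = 2.92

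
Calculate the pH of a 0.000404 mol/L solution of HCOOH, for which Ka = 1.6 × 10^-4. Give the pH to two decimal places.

HCOOH ⇌ HCOO- + H+
Let x = [H+] at equilibrium. Ka = x²/(0.000404 − x).
Here C₀/Ka ≈ 2.52, so the small-x approximation fails. Use the quadratic:
x = (−Ka + √(Ka² + 4·Ka·C₀))/2 = 1.87 × 10^-4 M
pH = −log[H+] = −log(1.87 × 10^-4) = 3.73

pH = 3.73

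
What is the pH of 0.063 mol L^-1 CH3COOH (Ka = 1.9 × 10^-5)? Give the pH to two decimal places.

pH = 2.96

CH3COOH ⇌ CH3COO- + H+
From the ICE table, Ka = [H+]²/(0.063 − [H+]) = 1.9 × 10^-5.
Neglecting [H+] in the denominator: [H+] = √(1.9 × 10^-5 × 0.063) = 1.09 × 10^-3 M
([H+]/C₀ = 1.7% < 5%, so the approximation holds.)
pH = −log[H+] = −log(1.09 × 10^-3) = 2.96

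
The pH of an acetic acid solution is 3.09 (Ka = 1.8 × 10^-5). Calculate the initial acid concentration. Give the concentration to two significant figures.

C₀ = 3.8 × 10^-2 M

[H+] = 10^(-3.09) = 8.13 × 10^-4 M = x
Ka = x²/(C₀ − x) ⇒ C₀ = x + x²/Ka
C₀ = 8.13 × 10^-4 + (8.13 × 10^-4)²/(1.8 × 10^-5) = 3.75 × 10^-2 M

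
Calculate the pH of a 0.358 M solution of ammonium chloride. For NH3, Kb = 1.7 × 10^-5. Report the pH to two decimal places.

NH4+ is the conjugate acid of the weak base NH3.
Ka = Kw/Kb = 1.0×10^-14 / 1.7 × 10^-5 = 5.88 × 10^-10
From the ICE table, Ka = [H+]²/(0.358 − [H+]) = 5.88 × 10^-10.
Assume [H+] ≪ 0.358: [H+] ≈ √(5.88 × 10^-10 × 0.358) = 1.45 × 10^-5 M
([H+]/C₀ = 0.0041% < 5%, so the approximation holds.)
pH = −log(1.45 × 10^-5) = 4.84

pH = 4.84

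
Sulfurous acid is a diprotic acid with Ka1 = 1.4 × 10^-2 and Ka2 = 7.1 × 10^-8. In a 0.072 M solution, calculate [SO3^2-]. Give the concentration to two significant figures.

7.1 × 10^-8 M

First ionization gives [H+] ≈ [HSO3-] = 2.55 × 10^-2 M.
Second step: Ka2 = [H+][SO3^2-]/[HSO3-] ≈ [SO3^2-] (since [H+] ≈ [HSO3-]).
So [SO3^2-] ≈ Ka2.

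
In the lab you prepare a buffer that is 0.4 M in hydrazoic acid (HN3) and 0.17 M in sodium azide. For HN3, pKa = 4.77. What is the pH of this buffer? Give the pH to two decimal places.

pH = 4.40

pH = pKa + log([A⁻]/[HA]) = 4.77 + log(0.17/0.4)
pH = 4.77 + (-0.372) = 4.40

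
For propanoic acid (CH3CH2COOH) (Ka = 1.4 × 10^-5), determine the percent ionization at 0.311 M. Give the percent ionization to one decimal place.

0.7%

CH3CH2COOH ⇌ CH3CH2COO- + H+; let x = [H+] at equilibrium.
x ≈ √(Ka·C₀) = √(1.4 × 10^-5 × 0.311) = 2.09 × 10^-3 M
Fraction ionized = 2.09 × 10^-3 / 0.311 = 0.0067 → 0.7%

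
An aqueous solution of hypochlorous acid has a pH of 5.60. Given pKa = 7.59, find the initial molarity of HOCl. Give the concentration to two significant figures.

C₀ = 2.5 × 10^-4 M

[H+] = 10^(-5.60) = 2.51 × 10^-6 M = x
Ka = 10^(−7.59) = 2.57 × 10^-8
Ka = x²/(C₀ − x) ⇒ C₀ = x + x²/Ka
C₀ = 2.51 × 10^-6 + (2.51 × 10^-6)²/(2.57 × 10^-8) = 2.48 × 10^-4 M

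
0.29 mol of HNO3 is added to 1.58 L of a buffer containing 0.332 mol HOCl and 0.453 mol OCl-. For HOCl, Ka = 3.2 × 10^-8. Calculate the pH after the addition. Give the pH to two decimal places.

Added H+ converts OCl- to HOCl: HOCl → 0.622 mol, OCl- → 0.163 mol.
pKa = −log(3.2 × 10^-8) = 7.495
pH = pKa + log([A⁻]/[HA]) = 7.495 + log(0.163/0.622) = 7.495 -0.582

pH = 6.91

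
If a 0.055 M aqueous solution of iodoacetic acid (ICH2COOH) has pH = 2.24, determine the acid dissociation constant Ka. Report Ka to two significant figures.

[H+] = 10^(-2.24) = 5.75 × 10^-3 M
At equilibrium [HA] = 0.055 − 5.75 × 10^-3 = 4.93 × 10^-2 M
Ka = [H+][A-]/[HA] = (5.75 × 10^-3)² / 4.93 × 10^-2 = 6.7 × 10^-4

Ka = 6.7 × 10^-4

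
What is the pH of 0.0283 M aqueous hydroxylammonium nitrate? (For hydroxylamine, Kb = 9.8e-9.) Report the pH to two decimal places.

pH = 3.77

NH3OH+ is the conjugate acid of the weak base NH2OH.
Ka = Kw/Kb = 1.0×10^-14 / 9.8 × 10^-9 = 1.02 × 10^-6
From the ICE table, Ka = [H+]²/(0.0283 − [H+]) = 1.02 × 10^-6.
Assume [H+] ≪ 0.0283: [H+] ≈ √(1.02 × 10^-6 × 0.0283) = 1.70 × 10^-4 M
Check: 0.6% ionized — well under 5%, approximation valid.
pH = −log[H+] = −log(1.70 × 10^-4) = 3.77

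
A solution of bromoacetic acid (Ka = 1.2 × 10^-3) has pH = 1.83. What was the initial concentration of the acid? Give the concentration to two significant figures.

C₀ = 2.0 × 10^-1 M

[H+] = 10^(-1.83) = 1.48 × 10^-2 M = x
Ka = x²/(C₀ − x) ⇒ C₀ = x + x²/Ka
C₀ = 1.48 × 10^-2 + (1.48 × 10^-2)²/(1.2 × 10^-3) = 1.97 × 10^-1 M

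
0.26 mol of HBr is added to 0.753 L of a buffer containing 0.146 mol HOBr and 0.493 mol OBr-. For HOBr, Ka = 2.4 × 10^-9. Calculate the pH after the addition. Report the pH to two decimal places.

pH = 8.38

Added H+ converts OBr- to HOBr: HOBr → 0.406 mol, OBr- → 0.233 mol.
pKa = −log(2.4 × 10^-9) = 8.620
pH = pKa + log([A⁻]/[HA]) = 8.620 + log(0.233/0.406) = 8.620 -0.241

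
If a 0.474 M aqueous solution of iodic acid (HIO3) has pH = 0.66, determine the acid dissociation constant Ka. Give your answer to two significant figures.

[H+] = 10^(-0.66) = 2.19 × 10^-1 M
At equilibrium [HA] = 0.474 − 2.19 × 10^-1 = 2.55 × 10^-1 M
Ka = [H+][A-]/[HA] = (2.19 × 10^-1)² / 2.55 × 10^-1 = 1.9 × 10^-1

Ka = 1.9 × 10^-1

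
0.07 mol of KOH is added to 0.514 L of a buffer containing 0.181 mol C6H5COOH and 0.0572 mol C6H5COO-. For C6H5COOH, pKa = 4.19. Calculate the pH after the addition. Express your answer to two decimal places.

After neutralization: n(C6H5COOH) = 0.111 mol, n(C6H5COO-) = 0.127 mol.
pH = pKa + log([A⁻]/[HA]) = 4.19 + log(0.127/0.111) = 4.19 +0.058

pH = 4.25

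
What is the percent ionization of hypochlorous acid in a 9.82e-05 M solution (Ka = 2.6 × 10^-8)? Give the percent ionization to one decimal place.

1.6%

HOCl ⇌ OCl- + H+; let x = [H+] at equilibrium.
x ≈ √(Ka·C₀) = √(2.6 × 10^-8 × 9.82e-05) = 1.60 × 10^-6 M
% ionization = x/C₀ × 100% = 1.60 × 10^-6/9.82e-05 × 100% = 1.6%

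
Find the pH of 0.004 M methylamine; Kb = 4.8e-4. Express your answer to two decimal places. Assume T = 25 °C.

CH3NH2 + H2O ⇌ CH3NH3+ + OH-
Let x = [OH-] at equilibrium. Kb = x²/(0.004 − x).
The 5% rule fails; solving x² + Kb·x − Kb·C₀ = 0 exactly:
x = [−0.00048 + √(0.00048² + 7.68e-06)]/2 = 1.17 × 10^-3 M
pOH = −log(1.17 × 10^-3) = 2.93; pH = 14.00 − 2.93 = 11.07

pH = 11.07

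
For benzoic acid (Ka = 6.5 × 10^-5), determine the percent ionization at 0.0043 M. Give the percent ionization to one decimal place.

C6H5COOH ⇌ C6H5COO- + H+; let x = [H+] at equilibrium.
Solve x² + 6.5e-05x − 2.79e-07 = 0 → x = 4.97 × 10^-4 M
% ionization = x/C₀ × 100% = 4.97 × 10^-4/0.0043 × 100% = 11.6%

11.6%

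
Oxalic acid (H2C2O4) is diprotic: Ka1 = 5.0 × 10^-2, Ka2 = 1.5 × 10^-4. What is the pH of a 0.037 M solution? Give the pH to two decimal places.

Ka1 ≫ Ka2, so treat the first dissociation as the only significant source of H+.
Ka1 = x²/(0.037 − x) = 5.0 × 10^-2
Solving the quadratic: x = (−Ka1 + √(Ka1² + 4·Ka1·C₀))/2 = 2.47 × 10^-2 M
pH = −log(2.47 × 10^-2) = 1.61

pH = 1.61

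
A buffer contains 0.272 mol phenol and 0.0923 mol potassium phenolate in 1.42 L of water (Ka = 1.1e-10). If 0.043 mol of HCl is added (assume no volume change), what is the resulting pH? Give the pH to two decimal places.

pH = 9.15

Added H+ converts C6H5O- to C6H5OH: C6H5OH → 0.315 mol, C6H5O- → 0.0493 mol.
pKa = −log(1.1 × 10^-10) = 9.959
pH = pKa + log(n_C6H5O-/n_C6H5OH) = 9.959 + log(0.0493/0.315) = 9.959 + (-0.805)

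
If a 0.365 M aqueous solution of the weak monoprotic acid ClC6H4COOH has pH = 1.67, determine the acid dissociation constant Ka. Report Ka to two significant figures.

[H+] = 10^(-1.67) = 2.14 × 10^-2 M
At equilibrium [HA] = 0.365 − 2.14 × 10^-2 = 3.44 × 10^-1 M
Ka = [H+][A-]/[HA] = (2.14 × 10^-2)² / 3.44 × 10^-1 = 1.3 × 10^-3

Ka = 1.3 × 10^-3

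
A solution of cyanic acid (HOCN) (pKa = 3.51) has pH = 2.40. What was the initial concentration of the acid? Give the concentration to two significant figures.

C₀ = 5.5 × 10^-2 M

[H+] = 10^(-2.40) = 3.98 × 10^-3 M = x
Ka = 10^(−3.51) = 3.09 × 10^-4
Ka = x²/(C₀ − x) ⇒ C₀ = x + x²/Ka
C₀ = 3.98 × 10^-3 + (3.98 × 10^-3)²/(3.09 × 10^-4) = 5.52 × 10^-2 M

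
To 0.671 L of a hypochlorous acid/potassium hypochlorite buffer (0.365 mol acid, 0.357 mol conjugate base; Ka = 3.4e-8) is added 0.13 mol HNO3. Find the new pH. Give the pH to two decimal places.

pH = 7.13

Added H+ converts OCl- to HOCl: HOCl → 0.495 mol, OCl- → 0.227 mol.
pKa = −log(3.4 × 10^-8) = 7.469
Henderson–Hasselbalch with mole ratio 0.227/0.495: pH = 7.469 + (-0.339)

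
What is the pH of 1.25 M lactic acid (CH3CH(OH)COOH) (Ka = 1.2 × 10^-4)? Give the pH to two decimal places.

CH3CH(OH)COOH ⇌ CH3CH(OH)COO- + H+
Ka = [H+]²/(1.25 − [H+]) = 1.2 × 10^-4
Neglecting [H+] in the denominator: [H+] = √(1.2 × 10^-4 × 1.25) = 1.22 × 10^-2 M
([H+]/C₀ = 0.98% < 5%, so the approximation holds.)
pH = −log(1.22 × 10^-2) = 1.91

pH = 1.91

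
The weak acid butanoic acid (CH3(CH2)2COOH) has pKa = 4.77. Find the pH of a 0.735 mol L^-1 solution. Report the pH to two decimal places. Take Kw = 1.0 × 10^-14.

pH = 2.45

CH3(CH2)2COOH ⇌ CH3(CH2)2COO- + H+
Ka = 10^(−4.77) = 1.70 × 10^-5
Ka = [H+]²/(0.735 − [H+]) = 1.70 × 10^-5
Assume [H+] ≪ 0.735: [H+] ≈ √(1.70 × 10^-5 × 0.735) = 3.53 × 10^-3 M
Check: 0.48% ionized — well under 5%, approximation valid.
pH = −log(3.53 × 10^-3) = 2.45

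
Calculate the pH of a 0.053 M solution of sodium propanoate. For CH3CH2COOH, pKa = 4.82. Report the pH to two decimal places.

pH = 8.77

CH3CH2COO- is the conjugate base of the weak acid CH3CH2COOH.
Ka = 10^(−4.82) = 1.51 × 10^-5
Kb = Kw/Ka = 1.0×10^-14 / 1.51 × 10^-5 = 6.62 × 10^-10
Kb = [OH-]²/(0.053 − [OH-]) = 6.62 × 10^-10
Neglecting [OH-] in the denominator: [OH-] = √(6.62 × 10^-10 × 0.053) = 5.92 × 10^-6 M
pOH = 5.23, so pH = 14.00 − pOH = 8.77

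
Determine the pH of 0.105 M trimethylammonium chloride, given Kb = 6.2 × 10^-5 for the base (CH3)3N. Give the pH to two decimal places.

(CH3)3NH+ is the conjugate acid of the weak base (CH3)3N.
Ka = Kw/Kb = 1.0×10^-14 / 6.2 × 10^-5 = 1.61 × 10^-10
From the ICE table, Ka = x²/(0.105 − x) = 1.61 × 10^-10.
Since Ka ≪ C₀, x ≈ √(Ka·C₀) = 4.11 × 10^-6 M.
(x/C₀ = 0.0039% < 5%, so the approximation holds.)
pH = −log[H+] = −log(4.11 × 10^-6) = 5.39

pH = 5.39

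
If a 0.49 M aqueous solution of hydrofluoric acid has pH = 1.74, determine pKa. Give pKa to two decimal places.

[H+] = 10^(-1.74) = 1.82 × 10^-2 M
At equilibrium [HA] = 0.49 − 1.82 × 10^-2 = 4.72 × 10^-1 M
Ka = [H+][A-]/[HA] = (1.82 × 10^-2)² / 4.72 × 10^-1 = 7.02 × 10^-4
pKa = -log(7.02 × 10^-4) = 3.15

pKa = 3.15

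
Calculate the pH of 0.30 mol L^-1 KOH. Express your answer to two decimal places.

KOH is a strong base; [OH-] = 0.3 M.
pOH = -log(0.3) = 0.52
pH = 14.00 - 0.52 = 13.48

pH = 13.48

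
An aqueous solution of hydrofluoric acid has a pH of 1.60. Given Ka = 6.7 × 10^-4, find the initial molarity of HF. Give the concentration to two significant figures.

C₀ = 9.7 × 10^-1 M

[H+] = 10^(-1.60) = 2.51 × 10^-2 M = x
Ka = x²/(C₀ − x) ⇒ C₀ = x + x²/Ka
C₀ = 2.51 × 10^-2 + (2.51 × 10^-2)²/(6.7 × 10^-4) = 9.65 × 10^-1 M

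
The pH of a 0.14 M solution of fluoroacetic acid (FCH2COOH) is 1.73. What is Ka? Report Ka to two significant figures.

Ka = 2.9 × 10^-3

[H+] = 10^(-1.73) = 1.86 × 10^-2 M
At equilibrium [HA] = 0.14 − 1.86 × 10^-2 = 1.21 × 10^-1 M
Ka = [H+][A-]/[HA] = (1.86 × 10^-2)² / 1.21 × 10^-1 = 2.9 × 10^-3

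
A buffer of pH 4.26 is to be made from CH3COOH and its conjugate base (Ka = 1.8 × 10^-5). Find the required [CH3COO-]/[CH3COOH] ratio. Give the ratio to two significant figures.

pKa = -log(1.8 × 10^-5) = 4.745
pH = pKa + log(r) ⇒ log(r) = 4.26 − 4.745 = -0.485
r = [CH3COO-]/[CH3COOH] = 10^(-0.485) = 0.327

ratio = 0.33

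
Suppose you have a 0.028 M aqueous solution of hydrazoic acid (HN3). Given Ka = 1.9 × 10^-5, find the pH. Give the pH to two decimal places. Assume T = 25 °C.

pH = 3.14

HN3 ⇌ N3- + H+
From the ICE table, Ka = [H+]²/(0.028 − [H+]) = 1.9 × 10^-5.
Since Ka ≪ C₀, [H+] ≈ √(Ka·C₀) = 7.29 × 10^-4 M.
pH = −log[H+] = −log(7.29 × 10^-4) = 3.14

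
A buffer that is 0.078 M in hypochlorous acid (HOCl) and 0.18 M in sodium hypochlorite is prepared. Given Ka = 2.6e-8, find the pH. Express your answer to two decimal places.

pH = 7.95

pKa = −log(2.6 × 10^-8) = 7.585
pH = pKa + log([A⁻]/[HA]) = 7.585 + log(0.18/0.078)
pH = 7.585 + (+0.363) = 7.95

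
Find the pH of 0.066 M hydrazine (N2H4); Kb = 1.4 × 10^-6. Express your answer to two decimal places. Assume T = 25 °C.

pH = 10.48

N2H4 + H2O ⇌ N2H5+ + OH-
From the ICE table, Kb = [OH-]²/(0.066 − [OH-]) = 1.4 × 10^-6.
Neglecting [OH-] in the denominator: [OH-] = √(1.4 × 10^-6 × 0.066) = 3.04 × 10^-4 M
([OH-]/C₀ = 0.46% < 5%, so the approximation holds.)
pOH = −log(3.04 × 10^-4) = 3.52; pH = 14.00 − 3.52 = 10.48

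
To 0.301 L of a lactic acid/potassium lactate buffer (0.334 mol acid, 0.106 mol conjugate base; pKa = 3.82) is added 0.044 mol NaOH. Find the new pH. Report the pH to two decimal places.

After neutralization: n(CH3CH(OH)COOH) = 0.29 mol, n(CH3CH(OH)COO-) = 0.15 mol.
Henderson–Hasselbalch with mole ratio 0.15/0.29: pH = 3.82 + (-0.286)

pH = 3.53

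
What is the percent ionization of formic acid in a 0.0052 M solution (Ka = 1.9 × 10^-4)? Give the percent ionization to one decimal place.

HCOOH ⇌ HCOO- + H+; let x = [H+] at equilibrium.
Solve x² + 0.00019x − 9.88e-07 = 0 → x = 9.04 × 10^-4 M
% ionization = x/C₀ × 100% = 9.04 × 10^-4/0.0052 × 100% = 17.4%

17.4%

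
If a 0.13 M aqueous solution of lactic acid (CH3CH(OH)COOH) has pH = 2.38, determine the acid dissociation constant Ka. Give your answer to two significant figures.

Ka = 1.4 × 10^-4

[H+] = 10^(-2.38) = 4.17 × 10^-3 M
At equilibrium [HA] = 0.13 − 4.17 × 10^-3 = 1.26 × 10^-1 M
Ka = [H+][A-]/[HA] = (4.17 × 10^-3)² / 1.26 × 10^-1 = 1.4 × 10^-4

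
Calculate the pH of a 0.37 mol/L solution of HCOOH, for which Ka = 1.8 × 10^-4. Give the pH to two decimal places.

HCOOH ⇌ HCOO- + H+
Let x = [H+] at equilibrium. Ka = x²/(0.37 − x).
Assume x ≪ 0.37: x ≈ √(1.8 × 10^-4 × 0.37) = 8.16 × 10^-3 M
pH = −log(8.16 × 10^-3) = 2.09

pH = 2.09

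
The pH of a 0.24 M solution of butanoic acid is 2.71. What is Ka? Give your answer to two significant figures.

Ka = 1.6 × 10^-5

[H+] = 10^(-2.71) = 1.95 × 10^-3 M
At equilibrium [HA] = 0.24 − 1.95 × 10^-3 = 2.38 × 10^-1 M
Ka = [H+][A-]/[HA] = (1.95 × 10^-3)² / 2.38 × 10^-1 = 1.6 × 10^-5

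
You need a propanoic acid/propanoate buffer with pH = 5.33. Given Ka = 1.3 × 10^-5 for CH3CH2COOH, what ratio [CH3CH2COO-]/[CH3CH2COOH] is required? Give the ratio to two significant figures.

pKa = -log(1.3 × 10^-5) = 4.886
pH = pKa + log(r) ⇒ log(r) = 5.33 − 4.886 = +0.444
r = [CH3CH2COO-]/[CH3CH2COOH] = 10^(+0.444) = 2.78

ratio = 2.8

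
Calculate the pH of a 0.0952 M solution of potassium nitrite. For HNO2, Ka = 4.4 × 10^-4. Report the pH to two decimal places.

NO2- is the conjugate base of the weak acid HNO2.
Kb = Kw/Ka = 1.0×10^-14 / 4.4 × 10^-4 = 2.27 × 10^-11
Kb = x²/(0.0952 − x) = 2.27 × 10^-11
Assume x ≪ 0.0952: x ≈ √(2.27 × 10^-11 × 0.0952) = 1.47 × 10^-6 M
(x/C₀ = 0.0015% < 5%, so the approximation holds.)
pOH = −log(1.47 × 10^-6) = 5.83; pH = 14.00 − 5.83 = 8.17

pH = 8.17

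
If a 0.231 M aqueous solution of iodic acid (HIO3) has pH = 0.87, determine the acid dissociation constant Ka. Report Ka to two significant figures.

[H+] = 10^(-0.87) = 1.35 × 10^-1 M
At equilibrium [HA] = 0.231 − 1.35 × 10^-1 = 9.60 × 10^-2 M
Ka = [H+][A-]/[HA] = (1.35 × 10^-1)² / 9.60 × 10^-2 = 1.9 × 10^-1

Ka = 1.9 × 10^-1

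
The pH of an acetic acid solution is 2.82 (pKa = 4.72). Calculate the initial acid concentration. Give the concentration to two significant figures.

[H+] = 10^(-2.82) = 1.51 × 10^-3 M = x
Ka = 10^(−4.72) = 1.91 × 10^-5
Ka = x²/(C₀ − x) ⇒ C₀ = x + x²/Ka
C₀ = 1.51 × 10^-3 + (1.51 × 10^-3)²/(1.91 × 10^-5) = 1.21 × 10^-1 M

C₀ = 1.2 × 10^-1 M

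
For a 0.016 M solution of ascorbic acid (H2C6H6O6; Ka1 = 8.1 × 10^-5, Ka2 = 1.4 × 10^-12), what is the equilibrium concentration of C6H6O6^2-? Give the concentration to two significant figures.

1.4 × 10^-12 M

First ionization gives [H+] ≈ [HC6H6O6-] = 1.10 × 10^-3 M.
Second step: Ka2 = [H+][C6H6O6^2-]/[HC6H6O6-] ≈ [C6H6O6^2-] (since [H+] ≈ [HC6H6O6-]).
So [C6H6O6^2-] ≈ Ka2.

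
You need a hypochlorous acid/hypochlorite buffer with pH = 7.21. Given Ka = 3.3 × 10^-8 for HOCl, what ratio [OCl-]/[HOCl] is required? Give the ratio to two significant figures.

pKa = -log(3.3 × 10^-8) = 7.481
pH = pKa + log(r) ⇒ log(r) = 7.21 − 7.481 = -0.271
r = [OCl-]/[HOCl] = 10^(-0.271) = 0.536

ratio = 0.54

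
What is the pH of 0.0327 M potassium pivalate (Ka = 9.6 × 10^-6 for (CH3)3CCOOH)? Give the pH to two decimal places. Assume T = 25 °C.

pH = 8.77

(CH3)3CCOO- is the conjugate base of the weak acid (CH3)3CCOOH.
Kb = Kw/Ka = 1.0×10^-14 / 9.6 × 10^-6 = 1.04 × 10^-9
From the ICE table, Kb = [OH-]²/(0.0327 − [OH-]) = 1.04 × 10^-9.
Since Kb ≪ C₀, [OH-] ≈ √(Kb·C₀) = 5.83 × 10^-6 M.
pOH = −log(5.83 × 10^-6) = 5.23; pH = 14.00 − 5.23 = 8.77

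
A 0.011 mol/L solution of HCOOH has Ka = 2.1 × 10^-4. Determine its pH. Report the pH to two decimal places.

pH = 2.85

HCOOH ⇌ HCOO- + H+
From the ICE table, Ka = x²/(0.011 − x) = 2.1 × 10^-4.
Here C₀/Ka ≈ 52.4, so the small-x approximation fails. Use the quadratic:
x = [−0.00021 + √(0.00021² + 9.24e-06)]/2 = 1.42 × 10^-3 M
pH = −log[H+] = −log(1.42 × 10^-3) = 2.85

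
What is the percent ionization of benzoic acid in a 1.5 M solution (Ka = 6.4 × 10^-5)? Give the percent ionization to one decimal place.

0.7%

C6H5COOH ⇌ C6H5COO- + H+; let x = [H+] at equilibrium.
x ≈ √(Ka·C₀) = √(6.4 × 10^-5 × 1.5) = 9.80 × 10^-3 M
Fraction ionized = 9.80 × 10^-3 / 1.5 = 0.0065 → 0.7%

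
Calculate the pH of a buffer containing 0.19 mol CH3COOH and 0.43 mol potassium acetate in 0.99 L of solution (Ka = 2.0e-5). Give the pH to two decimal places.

pKa = −log(2.0 × 10^-5) = 4.699
Using pH = pKa + log([base]/[acid]) with [base]/[acid] = 0.43/0.19:
pH = 4.699 + (+0.355) = 5.05

pH = 5.05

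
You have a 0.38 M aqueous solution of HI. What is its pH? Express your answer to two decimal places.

pH = 0.42

HI is a strong acid and dissociates completely, so [H+] = 0.38 M.
pH = -log(0.38) = 0.42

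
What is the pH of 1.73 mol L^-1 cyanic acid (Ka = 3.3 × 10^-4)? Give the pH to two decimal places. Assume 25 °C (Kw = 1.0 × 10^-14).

HOCN ⇌ OCN- + H+
Ka = [H+]²/(1.73 − [H+]) = 3.3 × 10^-4
Assume [H+] ≪ 1.73: [H+] ≈ √(3.3 × 10^-4 × 1.73) = 2.39 × 10^-2 M
([H+]/C₀ = 1.4% < 5%, so the approximation holds.)
pH = −log[H+] = −log(2.39 × 10^-2) = 1.62

pH = 1.62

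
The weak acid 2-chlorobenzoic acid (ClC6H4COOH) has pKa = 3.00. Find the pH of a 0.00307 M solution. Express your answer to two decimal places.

ClC6H4COOH ⇌ ClC6H4COO- + H+
Ka = 10^(−3.00) = 1.00 × 10^-3
From the ICE table, Ka = x²/(0.00307 − x) = 1.00 × 10^-3.
x is not negligible relative to C₀; solve x² + 0.001·x − 3.07e-06 = 0.
x = (−Ka + √(Ka² + 4·Ka·C₀))/2 = 1.32 × 10^-3 M
pH = −log(1.32 × 10^-3) = 2.88

pH = 2.88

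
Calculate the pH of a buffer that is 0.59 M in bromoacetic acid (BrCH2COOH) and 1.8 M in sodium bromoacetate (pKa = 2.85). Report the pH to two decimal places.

pH = pKa + log([A⁻]/[HA]) = 2.85 + log(1.8/0.59)
pH = 2.85 + (+0.484) = 3.33

pH = 3.33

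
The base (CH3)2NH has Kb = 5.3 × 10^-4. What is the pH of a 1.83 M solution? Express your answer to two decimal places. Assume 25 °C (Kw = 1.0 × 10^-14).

(CH3)2NH + H2O ⇌ (CH3)2NH2+ + OH-
From the ICE table, Kb = x²/(1.83 − x) = 5.3 × 10^-4.
Neglecting x in the denominator: x = √(5.3 × 10^-4 × 1.83) = 3.11 × 10^-2 M
pOH = −log(3.11 × 10^-2) = 1.51; pH = 14.00 − 1.51 = 12.49

pH = 12.49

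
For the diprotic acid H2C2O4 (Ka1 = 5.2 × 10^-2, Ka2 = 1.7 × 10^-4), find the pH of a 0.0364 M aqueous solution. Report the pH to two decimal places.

pH = 1.61

Since Ka1 ≫ Ka2, the first ionization dominates [H+].
Ka1 = x²/(0.0364 − x) = 5.2 × 10^-2
Solving the quadratic: x = (−Ka1 + √(Ka1² + 4·Ka1·C₀))/2 = 2.47 × 10^-2 M
pH = −log(2.47 × 10^-2) = 1.61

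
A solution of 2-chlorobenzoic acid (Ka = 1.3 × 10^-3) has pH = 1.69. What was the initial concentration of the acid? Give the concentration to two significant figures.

C₀ = 3.4 × 10^-1 M

[H+] = 10^(-1.69) = 2.04 × 10^-2 M = x
Ka = x²/(C₀ − x) ⇒ C₀ = x + x²/Ka
C₀ = 2.04 × 10^-2 + (2.04 × 10^-2)²/(1.3 × 10^-3) = 3.41 × 10^-1 M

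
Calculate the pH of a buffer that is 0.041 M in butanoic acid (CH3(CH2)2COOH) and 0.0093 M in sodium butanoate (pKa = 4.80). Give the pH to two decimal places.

pH = pKa + log([A⁻]/[HA]) = 4.80 + log(0.0093/0.041)
pH = 4.80 + (-0.644) = 4.16

pH = 4.16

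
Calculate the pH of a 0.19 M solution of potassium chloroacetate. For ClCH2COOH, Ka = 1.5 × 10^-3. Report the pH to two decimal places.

pH = 8.05

ClCH2COO- is the conjugate base of the weak acid ClCH2COOH.
Kb = Kw/Ka = 1.0×10^-14 / 1.5 × 10^-3 = 6.67 × 10^-12
Kb = [OH-]²/(0.19 − [OH-]) = 6.67 × 10^-12
Neglecting [OH-] in the denominator: [OH-] = √(6.67 × 10^-12 × 0.19) = 1.13 × 10^-6 M
Check: 0.00059% ionized — well under 5%, approximation valid.
pOH = −log(1.13 × 10^-6) = 5.95; pH = 14.00 − 5.95 = 8.05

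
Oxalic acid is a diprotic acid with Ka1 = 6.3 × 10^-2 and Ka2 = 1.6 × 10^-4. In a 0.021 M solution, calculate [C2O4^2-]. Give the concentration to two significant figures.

First ionization gives [H+] ≈ [HC2O4-] = 1.66 × 10^-2 M.
Second step: Ka2 = [H+][C2O4^2-]/[HC2O4-] ≈ [C2O4^2-] (since [H+] ≈ [HC2O4-]).
So [C2O4^2-] ≈ Ka2.

1.6 × 10^-4 M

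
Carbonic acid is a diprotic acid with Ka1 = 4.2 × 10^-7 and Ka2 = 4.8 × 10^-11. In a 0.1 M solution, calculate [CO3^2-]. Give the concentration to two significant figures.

4.8 × 10^-11 M

First ionization gives [H+] ≈ [HCO3-] = 2.05 × 10^-4 M.
Second step: Ka2 = [H+][CO3^2-]/[HCO3-] ≈ [CO3^2-] (since [H+] ≈ [HCO3-]).
So [CO3^2-] ≈ Ka2.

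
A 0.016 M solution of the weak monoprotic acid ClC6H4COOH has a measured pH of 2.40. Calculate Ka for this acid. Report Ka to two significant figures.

Ka = 1.3 × 10^-3

[H+] = 10^(-2.40) = 3.98 × 10^-3 M
At equilibrium [HA] = 0.016 − 3.98 × 10^-3 = 1.20 × 10^-2 M
Ka = [H+][A-]/[HA] = (3.98 × 10^-3)² / 1.20 × 10^-2 = 1.3 × 10^-3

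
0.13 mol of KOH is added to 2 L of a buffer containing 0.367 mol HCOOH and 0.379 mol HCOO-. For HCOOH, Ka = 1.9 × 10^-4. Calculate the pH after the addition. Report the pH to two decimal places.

OH- converts HCOOH to HCOO-: HCOOH → 0.237 mol, HCOO- → 0.509 mol.
pKa = −log(1.9 × 10^-4) = 3.721
pH = pKa + log(n_HCOO-/n_HCOOH) = 3.721 + log(0.509/0.237) = 3.721 + (+0.332)

pH = 4.05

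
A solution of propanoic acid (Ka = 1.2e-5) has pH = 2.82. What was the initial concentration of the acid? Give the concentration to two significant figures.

[H+] = 10^(-2.82) = 1.51 × 10^-3 M = x
Ka = x²/(C₀ − x) ⇒ C₀ = x + x²/Ka
C₀ = 1.51 × 10^-3 + (1.51 × 10^-3)²/(1.2 × 10^-5) = 1.92 × 10^-1 M

C₀ = 1.9 × 10^-1 M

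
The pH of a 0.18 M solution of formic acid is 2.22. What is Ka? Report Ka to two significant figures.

[H+] = 10^(-2.22) = 6.03 × 10^-3 M
At equilibrium [HA] = 0.18 − 6.03 × 10^-3 = 1.74 × 10^-1 M
Ka = [H+][A-]/[HA] = (6.03 × 10^-3)² / 1.74 × 10^-1 = 2.1 × 10^-4

Ka = 2.1 × 10^-4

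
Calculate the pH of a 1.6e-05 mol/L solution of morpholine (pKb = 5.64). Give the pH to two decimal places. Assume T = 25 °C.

pH = 8.70

C4H8ONH + H2O ⇌ C4H8ONH2+ + OH-
Kb = 10^(−5.64) = 2.29 × 10^-6
Kb = [OH-]²/(1.6e-05 − [OH-]) = 2.29 × 10^-6
The 5% rule fails; solving [OH-]² + Kb·[OH-] − Kb·C₀ = 0 exactly:
[OH-] = [−2.29e-06 + √(2.29e-06² + 1.47e-10)]/2 = 5.02 × 10^-6 M
pOH = 5.30, so pH = 14.00 − pOH = 8.70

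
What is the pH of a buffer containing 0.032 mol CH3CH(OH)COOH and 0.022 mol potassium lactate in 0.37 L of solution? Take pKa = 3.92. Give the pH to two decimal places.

pH = 3.76

pH = pKa + log([A⁻]/[HA]) = 3.92 + log(0.022/0.032)
pH = 3.92 + (-0.163) = 3.76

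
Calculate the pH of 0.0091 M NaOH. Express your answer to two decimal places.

pH = 11.96

NaOH is a strong base; [OH-] = 0.0091 M.
pOH = -log(0.0091) = 2.04
pH = 14.00 - 2.04 = 11.96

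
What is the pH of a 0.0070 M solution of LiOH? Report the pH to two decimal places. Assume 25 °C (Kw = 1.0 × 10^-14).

pH = 11.85

LiOH is a strong base; [OH-] = 0.007 M.
pOH = -log(0.007) = 2.15
pH = 14.00 - 2.15 = 11.85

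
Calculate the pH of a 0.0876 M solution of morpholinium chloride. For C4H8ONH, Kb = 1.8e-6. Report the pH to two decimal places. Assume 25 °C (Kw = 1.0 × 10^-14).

C4H8ONH2+ is the conjugate acid of the weak base C4H8ONH.
Ka = Kw/Kb = 1.0×10^-14 / 1.8 × 10^-6 = 5.56 × 10^-9
From the ICE table, Ka = [H+]²/(0.0876 − [H+]) = 5.56 × 10^-9.
Assume [H+] ≪ 0.0876: [H+] ≈ √(5.56 × 10^-9 × 0.0876) = 2.21 × 10^-5 M
Check: 0.025% ionized — well under 5%, approximation valid.
pH = −log(2.21 × 10^-5) = 4.66

pH = 4.66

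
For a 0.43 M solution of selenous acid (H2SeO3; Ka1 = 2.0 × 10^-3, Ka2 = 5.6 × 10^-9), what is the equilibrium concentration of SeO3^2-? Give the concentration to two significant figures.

First ionization gives [H+] ≈ [HSeO3-] = 2.83 × 10^-2 M.
Second step: Ka2 = [H+][SeO3^2-]/[HSeO3-] ≈ [SeO3^2-] (since [H+] ≈ [HSeO3-]).
So [SeO3^2-] ≈ Ka2.

5.6 × 10^-9 M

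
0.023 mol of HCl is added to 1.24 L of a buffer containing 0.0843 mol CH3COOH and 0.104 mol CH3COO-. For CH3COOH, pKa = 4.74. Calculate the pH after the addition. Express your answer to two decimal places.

pH = 4.62

After neutralization: n(CH3COOH) = 0.107 mol, n(CH3COO-) = 0.081 mol.
pH = pKa + log([A⁻]/[HA]) = 4.74 + log(0.081/0.107) = 4.74 -0.121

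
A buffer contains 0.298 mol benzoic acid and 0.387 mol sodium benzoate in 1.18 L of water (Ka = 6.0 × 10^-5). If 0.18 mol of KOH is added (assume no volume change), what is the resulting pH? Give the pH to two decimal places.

After neutralization: n(C6H5COOH) = 0.118 mol, n(C6H5COO-) = 0.567 mol.
pKa = −log(6.0 × 10^-5) = 4.222
Henderson–Hasselbalch with mole ratio 0.567/0.118: pH = 4.222 + (+0.682)

pH = 4.90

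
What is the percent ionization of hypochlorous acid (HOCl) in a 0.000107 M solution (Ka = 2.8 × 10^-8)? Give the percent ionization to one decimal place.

1.6%

HOCl ⇌ OCl- + H+; let x = [H+] at equilibrium.
x ≈ √(Ka·C₀) = √(2.8 × 10^-8 × 0.000107) = 1.73 × 10^-6 M
% ionization = x/C₀ × 100% = 1.73 × 10^-6/0.000107 × 100% = 1.6%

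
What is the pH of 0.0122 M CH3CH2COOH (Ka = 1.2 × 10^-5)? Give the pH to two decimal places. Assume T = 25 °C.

pH = 3.42

CH3CH2COOH ⇌ CH3CH2COO- + H+
From the ICE table, Ka = [H+]²/(0.0122 − [H+]) = 1.2 × 10^-5.
Since Ka ≪ C₀, [H+] ≈ √(Ka·C₀) = 3.83 × 10^-4 M.
Check: 3.1% ionized — well under 5%, approximation valid.
pH = −log[H+] = −log(3.83 × 10^-4) = 3.42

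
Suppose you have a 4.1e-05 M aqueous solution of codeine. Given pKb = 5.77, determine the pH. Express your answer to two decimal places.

pH = 8.88

C18H21NO3 + H2O ⇌ C18H22NO3+ + OH-
Kb = 10^(−5.77) = 1.70 × 10^-6
From the ICE table, Kb = [OH-]²/(4.1e-05 − [OH-]) = 1.70 × 10^-6.
[OH-] is not negligible relative to C₀; solve [OH-]² + 1.7e-06·[OH-] − 6.97e-11 = 0.
[OH-] = [−1.7e-06 + √(1.7e-06² + 2.79e-10)]/2 = 7.54 × 10^-6 M
pOH = 5.12, so pH = 14.00 − pOH = 8.88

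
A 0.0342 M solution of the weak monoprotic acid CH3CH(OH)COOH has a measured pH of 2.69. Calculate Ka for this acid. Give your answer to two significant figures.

[H+] = 10^(-2.69) = 2.04 × 10^-3 M
At equilibrium [HA] = 0.0342 − 2.04 × 10^-3 = 3.22 × 10^-2 M
Ka = [H+][A-]/[HA] = (2.04 × 10^-3)² / 3.22 × 10^-2 = 1.3 × 10^-4

Ka = 1.3 × 10^-4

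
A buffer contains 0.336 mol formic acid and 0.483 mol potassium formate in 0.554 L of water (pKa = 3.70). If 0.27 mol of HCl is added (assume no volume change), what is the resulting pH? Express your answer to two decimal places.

pH = 3.25

Added H+ converts HCOO- to HCOOH: HCOOH → 0.606 mol, HCOO- → 0.213 mol.
Henderson–Hasselbalch with mole ratio 0.213/0.606: pH = 3.70 + (-0.454)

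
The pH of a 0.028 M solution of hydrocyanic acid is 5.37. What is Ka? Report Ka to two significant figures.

Ka = 6.5 × 10^-10

[H+] = 10^(-5.37) = 4.27 × 10^-6 M
At equilibrium [HA] = 0.028 − 4.27 × 10^-6 = 2.80 × 10^-2 M
Ka = [H+][A-]/[HA] = (4.27 × 10^-6)² / 2.80 × 10^-2 = 6.5 × 10^-10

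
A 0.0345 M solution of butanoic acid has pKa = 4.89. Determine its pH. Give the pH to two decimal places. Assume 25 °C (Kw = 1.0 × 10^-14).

pH = 3.18

CH3(CH2)2COOH ⇌ CH3(CH2)2COO- + H+
Ka = 10^(−4.89) = 1.29 × 10^-5
Ka = [H+]²/(0.0345 − [H+]) = 1.29 × 10^-5
Since Ka ≪ C₀, [H+] ≈ √(Ka·C₀) = 6.67 × 10^-4 M.
pH = −log(6.67 × 10^-4) = 3.18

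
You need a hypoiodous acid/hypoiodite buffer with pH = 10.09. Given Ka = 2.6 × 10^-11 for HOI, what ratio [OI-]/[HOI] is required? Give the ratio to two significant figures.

pKa = -log(2.6 × 10^-11) = 10.585
pH = pKa + log(r) ⇒ log(r) = 10.09 − 10.585 = -0.495
r = [OI-]/[HOI] = 10^(-0.495) = 0.32

ratio = 0.32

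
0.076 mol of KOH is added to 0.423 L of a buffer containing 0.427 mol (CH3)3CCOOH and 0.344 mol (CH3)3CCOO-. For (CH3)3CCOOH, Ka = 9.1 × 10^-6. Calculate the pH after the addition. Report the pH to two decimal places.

After neutralization: n((CH3)3CCOOH) = 0.351 mol, n((CH3)3CCOO-) = 0.42 mol.
pKa = −log(9.1 × 10^-6) = 5.041
Henderson–Hasselbalch with mole ratio 0.42/0.351: pH = 5.041 + (+0.078)

pH = 5.12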